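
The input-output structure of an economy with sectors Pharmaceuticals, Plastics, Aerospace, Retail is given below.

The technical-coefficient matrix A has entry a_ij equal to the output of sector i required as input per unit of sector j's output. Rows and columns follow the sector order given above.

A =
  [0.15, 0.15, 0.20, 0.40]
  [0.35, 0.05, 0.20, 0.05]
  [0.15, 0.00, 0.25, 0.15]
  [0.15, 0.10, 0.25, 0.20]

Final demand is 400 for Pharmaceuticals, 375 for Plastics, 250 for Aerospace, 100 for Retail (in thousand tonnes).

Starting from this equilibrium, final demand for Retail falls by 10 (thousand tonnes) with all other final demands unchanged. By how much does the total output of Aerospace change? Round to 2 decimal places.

Δx_3 = -5.41

I − A =
  [   0.85    -0.15    -0.20    -0.40]
  [  -0.35     0.95    -0.20    -0.05]
  [  -0.15     0.00     0.75    -0.15]
  [  -0.15    -0.10    -0.25     0.80]
Compute the cofactors C_ij = (−1)^(i+j)·(3×3 minor ij) of I−A; the adjugate is their transpose:
adj(I−A) = Cᵀ =
  [ 0.527625   0.117375   0.279875   0.323625]
  [ 0.232875   0.389625   0.227125   0.183375]
  [ 0.139875   0.040125   0.527625   0.171375]
  [ 0.171750   0.083250   0.245750   0.533250]
det(I−A) = Σ_j (I−A)_1j·C_1j = (0.85)(0.527625) + (-0.15)(0.232875) + (-0.20)(0.139875) + (-0.40)(0.171750) = 0.316875
(I − A)⁻¹ = adj(I−A) / det(I−A) ≈
  [   1.6651     0.3704     0.8832     1.0213]
  [   0.7349     1.2296     0.7168     0.5787]
  [   0.4414     0.1266     1.6651     0.5408]
  [   0.5420     0.2627     0.7755     1.6828]
Δx = (I − A)⁻¹ Δd with Δd having -10 in the Retail component and 0 elsewhere.
So Δx_3 = L_34 · (-10), where L_34 = adj(I−A)_34 / det(I−A) = 0.171375 / 0.316875.
Δx_3 = 0.171375 × (-10) / 0.316875 = -1.71375 / 0.316875 ≈ -5.41.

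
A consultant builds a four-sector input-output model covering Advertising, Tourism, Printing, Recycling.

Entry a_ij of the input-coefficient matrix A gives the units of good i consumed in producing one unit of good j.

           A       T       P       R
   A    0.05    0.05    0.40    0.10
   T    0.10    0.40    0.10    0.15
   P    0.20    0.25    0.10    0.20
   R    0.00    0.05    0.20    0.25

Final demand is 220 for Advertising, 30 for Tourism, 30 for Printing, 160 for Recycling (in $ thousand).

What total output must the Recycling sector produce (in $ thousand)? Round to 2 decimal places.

I − A =
  [   0.95    -0.05    -0.40    -0.10]
  [  -0.10     0.60    -0.10    -0.15]
  [  -0.20    -0.25     0.90    -0.20]
  [   0.00    -0.05    -0.20     0.75]
Compute the cofactors C_ij = (−1)^(i+j)·(3×3 minor ij) of I−A; the adjugate is their transpose:
adj(I−A) = Cᵀ =
  [ 0.347000   0.120250   0.194750   0.122250]
  [ 0.084500   0.539250   0.131750   0.154250]
  [ 0.108250   0.196125   0.416125   0.164625]
  [ 0.034500   0.088250   0.119750   0.425750]
det(I−A) = Σ_j (I−A)_1j·C_1j = (0.95)(0.347000) + (-0.05)(0.084500) + (-0.40)(0.108250) + (-0.10)(0.034500) = 0.278675
(I − A)⁻¹ = adj(I−A) / det(I−A) ≈
  [   1.2452     0.4315     0.6988     0.4387]
  [   0.3032     1.9350     0.4728     0.5535]
  [   0.3884     0.7038     1.4932     0.5907]
  [   0.1238     0.3167     0.4297     1.5278]
x = (I − A)⁻¹ d = adj(I−A)·d / det(I−A), with det(I−A) = 0.278675:
  x_A = (0.347000·220 + 0.120250·30 + 0.194750·30 + 0.122250·160) / 0.278675 = 105.35 / 0.278675 ≈ 378.04
  x_T = (0.084500·220 + 0.539250·30 + 0.131750·30 + 0.154250·160) / 0.278675 = 63.40 / 0.278675 ≈ 227.51
  x_P = (0.108250·220 + 0.196125·30 + 0.416125·30 + 0.164625·160) / 0.278675 = 68.5225 / 0.278675 ≈ 245.89
  x_R = (0.034500·220 + 0.088250·30 + 0.119750·30 + 0.425750·160) / 0.278675 = 81.95 / 0.278675 ≈ 294.07

x_R = 294.07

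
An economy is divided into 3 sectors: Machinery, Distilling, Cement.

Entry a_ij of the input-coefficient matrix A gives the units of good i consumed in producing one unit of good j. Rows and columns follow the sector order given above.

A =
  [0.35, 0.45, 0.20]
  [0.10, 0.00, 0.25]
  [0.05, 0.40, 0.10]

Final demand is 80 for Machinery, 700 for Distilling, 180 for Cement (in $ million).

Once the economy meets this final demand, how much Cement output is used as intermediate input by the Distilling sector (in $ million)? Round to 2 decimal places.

I − A =
  [   0.65    -0.45    -0.20]
  [  -0.10     1.00    -0.25]
  [  -0.05    -0.40     0.90]
Cofactors of I−A, C_ij = (−1)^(i+j)·(minor ij) (rows/columns in the sector order above):
  C_11 = (1.00)(0.90) − (-0.25)(-0.40) = 0.8000
  C_12 = −[(-0.10)(0.90) − (-0.25)(-0.05)] = 0.1025
  C_13 = (-0.10)(-0.40) − (1.00)(-0.05) = 0.0900
  C_21 = −[(-0.45)(0.90) − (-0.20)(-0.40)] = 0.4850
  C_22 = (0.65)(0.90) − (-0.20)(-0.05) = 0.5750
  C_23 = −[(0.65)(-0.40) − (-0.45)(-0.05)] = 0.2825
  C_31 = (-0.45)(-0.25) − (-0.20)(1.00) = 0.3125
  C_32 = −[(0.65)(-0.25) − (-0.20)(-0.10)] = 0.1825
  C_33 = (0.65)(1.00) − (-0.45)(-0.10) = 0.6050
det(I−A) = Σ_j (I−A)_1j·C_1j = (0.65)(0.8000) + (-0.45)(0.1025) + (-0.20)(0.0900) = 0.455875
adj(I−A) = Cᵀ =
  [ 0.8000   0.4850   0.3125]
  [ 0.1025   0.5750   0.1825]
  [ 0.0900   0.2825   0.6050]
(I − A)⁻¹ = adj(I−A) / det(I−A) ≈
  [   1.7549     1.0639     0.6855]
  [   0.2248     1.2613     0.4003]
  [   0.1974     0.6197     1.3271]
First solve x = (I − A)⁻¹ d = adj(I−A)·d / det(I−A); in particular x_2 = (0.1025·80 + 0.5750·700 + 0.1825·180) / 0.455875 = 443.55 / 0.455875 ≈ 972.9641.
Intermediate flow from 3 to 2: z_32 = a_32 · x_2 = 0.40 × 443.55 / 0.455875 = 177.42 / 0.455875 ≈ 389.19.

z_32 = 389.19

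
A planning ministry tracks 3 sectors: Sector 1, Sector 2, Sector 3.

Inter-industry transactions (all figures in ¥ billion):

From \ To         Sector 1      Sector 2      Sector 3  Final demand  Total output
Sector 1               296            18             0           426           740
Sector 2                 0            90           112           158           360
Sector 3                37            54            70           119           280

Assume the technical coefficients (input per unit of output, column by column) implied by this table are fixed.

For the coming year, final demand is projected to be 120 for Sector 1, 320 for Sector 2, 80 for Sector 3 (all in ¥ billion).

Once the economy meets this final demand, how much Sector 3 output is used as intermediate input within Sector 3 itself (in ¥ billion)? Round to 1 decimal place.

z_33 = 58.3

Technical coefficients a_ij = z_ij / X_j:
  a_11 = 296/740 = 0.40, a_21 = 0/740 = 0.00, a_31 = 37/740 = 0.05
  a_12 = 18/360 = 0.05, a_22 = 90/360 = 0.25, a_32 = 54/360 = 0.15
  a_13 = 0/280 = 0.00, a_23 = 112/280 = 0.40, a_33 = 70/280 = 0.25
I − A =
  [   0.60    -0.05     0.00]
  [   0.00     0.75    -0.40]
  [  -0.05    -0.15     0.75]
Cofactors of I−A, C_ij = (−1)^(i+j)·(minor ij) (rows/columns in the sector order above):
  C_11 = (0.75)(0.75) − (-0.40)(-0.15) = 0.5025
  C_12 = −[(0.00)(0.75) − (-0.40)(-0.05)] = 0.0200
  C_13 = (0.00)(-0.15) − (0.75)(-0.05) = 0.0375
  C_21 = −[(-0.05)(0.75) − (0.00)(-0.15)] = 0.0375
  C_22 = (0.60)(0.75) − (0.00)(-0.05) = 0.4500
  C_23 = −[(0.60)(-0.15) − (-0.05)(-0.05)] = 0.0925
  C_31 = (-0.05)(-0.40) − (0.00)(0.75) = 0.0200
  C_32 = −[(0.60)(-0.40) − (0.00)(0.00)] = 0.2400
  C_33 = (0.60)(0.75) − (-0.05)(0.00) = 0.4500
det(I−A) = Σ_j (I−A)_1j·C_1j = (0.60)(0.5025) + (-0.05)(0.0200) + (0.00)(0.0375) = 0.3005
adj(I−A) = Cᵀ =
  [ 0.5025   0.0375   0.0200]
  [ 0.0200   0.4500   0.2400]
  [ 0.0375   0.0925   0.4500]
(I − A)⁻¹ = adj(I−A) / det(I−A) ≈
  [   1.6722     0.1248     0.0666]
  [   0.0666     1.4975     0.7987]
  [   0.1248     0.3078     1.4975]
First solve x = (I − A)⁻¹ d = adj(I−A)·d / det(I−A); in particular x_3 = (0.0375·120 + 0.0925·320 + 0.4500·80) / 0.3005 = 70.10 / 0.3005 ≈ 233.278.
Intermediate flow from 3 to 3: z_33 = a_33 · x_3 = 0.25 × 70.10 / 0.3005 = 17.525 / 0.3005 ≈ 58.3.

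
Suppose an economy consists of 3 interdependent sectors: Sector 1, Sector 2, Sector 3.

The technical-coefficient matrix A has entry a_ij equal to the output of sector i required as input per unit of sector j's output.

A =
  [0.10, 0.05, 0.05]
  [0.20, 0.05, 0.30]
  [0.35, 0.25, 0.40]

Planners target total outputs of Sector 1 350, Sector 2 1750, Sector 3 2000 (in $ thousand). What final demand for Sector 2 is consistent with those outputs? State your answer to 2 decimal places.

d_2 = 992.50

I − A =
  [   0.90    -0.05    -0.05]
  [  -0.20     0.95    -0.30]
  [  -0.35    -0.25     0.60]
d = (I − A) x:
  d_1 = (+0.90)·350 + (-0.05)·1750 + (-0.05)·2000 = 127.50
  d_2 = (-0.20)·350 + (+0.95)·1750 + (-0.30)·2000 = 992.50
  d_3 = (-0.35)·350 + (-0.25)·1750 + (+0.60)·2000 = 640.00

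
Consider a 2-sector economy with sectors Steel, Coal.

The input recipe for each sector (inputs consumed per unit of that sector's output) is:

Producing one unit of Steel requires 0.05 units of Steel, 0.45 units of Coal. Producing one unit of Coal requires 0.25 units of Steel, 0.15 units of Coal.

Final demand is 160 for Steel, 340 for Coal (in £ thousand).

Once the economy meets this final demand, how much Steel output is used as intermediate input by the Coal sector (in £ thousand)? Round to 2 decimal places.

z_SC = 142.09

I − A =
  [   0.95    -0.25]
  [  -0.45     0.85]
det(I−A) = (0.95)(0.85) − (-0.25)(-0.45) = 0.6950
adj(I−A) = [[0.85, 0.25], [0.45, 0.95]]
(I − A)⁻¹ = adj(I−A) / det(I−A) ≈
  [   1.2230     0.3597]
  [   0.6475     1.3669]
First solve x = (I − A)⁻¹ d = adj(I−A)·d / det(I−A); in particular x_C = (0.45·160 + 0.95·340) / 0.6950 = 395.00 / 0.6950 ≈ 568.3453.
Intermediate flow from S to C: z_SC = a_SC · x_C = 0.25 × 395.00 / 0.6950 = 98.75 / 0.6950 ≈ 142.09.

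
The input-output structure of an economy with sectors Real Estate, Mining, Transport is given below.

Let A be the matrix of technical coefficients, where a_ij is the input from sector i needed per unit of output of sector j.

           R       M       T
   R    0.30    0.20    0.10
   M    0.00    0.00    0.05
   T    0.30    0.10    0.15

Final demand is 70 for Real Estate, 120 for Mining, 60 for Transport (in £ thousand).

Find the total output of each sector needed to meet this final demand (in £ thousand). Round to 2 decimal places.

I − A =
  [   0.70    -0.20    -0.10]
  [   0.00     1.00    -0.05]
  [  -0.30    -0.10     0.85]
Cofactors of I−A, C_ij = (−1)^(i+j)·(minor ij) (rows/columns in the sector order above):
  C_11 = (1.00)(0.85) − (-0.05)(-0.10) = 0.8450
  C_12 = −[(0.00)(0.85) − (-0.05)(-0.30)] = 0.0150
  C_13 = (0.00)(-0.10) − (1.00)(-0.30) = 0.3000
  C_21 = −[(-0.20)(0.85) − (-0.10)(-0.10)] = 0.1800
  C_22 = (0.70)(0.85) − (-0.10)(-0.30) = 0.5650
  C_23 = −[(0.70)(-0.10) − (-0.20)(-0.30)] = 0.1300
  C_31 = (-0.20)(-0.05) − (-0.10)(1.00) = 0.1100
  C_32 = −[(0.70)(-0.05) − (-0.10)(0.00)] = 0.0350
  C_33 = (0.70)(1.00) − (-0.20)(0.00) = 0.7000
det(I−A) = Σ_j (I−A)_1j·C_1j = (0.70)(0.8450) + (-0.20)(0.0150) + (-0.10)(0.3000) = 0.5585
adj(I−A) = Cᵀ =
  [ 0.8450   0.1800   0.1100]
  [ 0.0150   0.5650   0.0350]
  [ 0.3000   0.1300   0.7000]
(I − A)⁻¹ = adj(I−A) / det(I−A) ≈
  [   1.5130     0.3223     0.1970]
  [   0.0269     1.0116     0.0627]
  [   0.5372     0.2328     1.2534]
x = (I − A)⁻¹ d = adj(I−A)·d / det(I−A), with det(I−A) = 0.5585:
  x_R = (0.8450·70 + 0.1800·120 + 0.1100·60) / 0.5585 = 87.35 / 0.5585 ≈ 156.40
  x_M = (0.0150·70 + 0.5650·120 + 0.0350·60) / 0.5585 = 70.95 / 0.5585 ≈ 127.04
  x_T = (0.3000·70 + 0.1300·120 + 0.7000·60) / 0.5585 = 78.60 / 0.5585 ≈ 140.73

x_R = 156.40, x_M = 127.04, x_T = 140.73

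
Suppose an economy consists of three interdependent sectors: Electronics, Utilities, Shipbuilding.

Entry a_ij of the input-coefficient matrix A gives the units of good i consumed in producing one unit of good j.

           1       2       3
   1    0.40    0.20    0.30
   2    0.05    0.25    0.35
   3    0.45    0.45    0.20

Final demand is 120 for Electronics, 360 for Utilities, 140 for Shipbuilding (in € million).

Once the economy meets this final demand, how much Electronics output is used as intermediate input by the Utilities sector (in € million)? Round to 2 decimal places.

z_12 = 304.07

I − A =
  [   0.60    -0.20    -0.30]
  [  -0.05     0.75    -0.35]
  [  -0.45    -0.45     0.80]
Cofactors of I−A, C_ij = (−1)^(i+j)·(minor ij) (rows/columns in the sector order above):
  C_11 = (0.75)(0.80) − (-0.35)(-0.45) = 0.4425
  C_12 = −[(-0.05)(0.80) − (-0.35)(-0.45)] = 0.1975
  C_13 = (-0.05)(-0.45) − (0.75)(-0.45) = 0.3600
  C_21 = −[(-0.20)(0.80) − (-0.30)(-0.45)] = 0.2950
  C_22 = (0.60)(0.80) − (-0.30)(-0.45) = 0.3450
  C_23 = −[(0.60)(-0.45) − (-0.20)(-0.45)] = 0.3600
  C_31 = (-0.20)(-0.35) − (-0.30)(0.75) = 0.2950
  C_32 = −[(0.60)(-0.35) − (-0.30)(-0.05)] = 0.2250
  C_33 = (0.60)(0.75) − (-0.20)(-0.05) = 0.4400
det(I−A) = Σ_j (I−A)_1j·C_1j = (0.60)(0.4425) + (-0.20)(0.1975) + (-0.30)(0.3600) = 0.1180
adj(I−A) = Cᵀ =
  [ 0.4425   0.2950   0.2950]
  [ 0.1975   0.3450   0.2250]
  [ 0.3600   0.3600   0.4400]
(I − A)⁻¹ = adj(I−A) / det(I−A) ≈
  [   3.7500     2.5000     2.5000]
  [   1.6737     2.9237     1.9068]
  [   3.0508     3.0508     3.7288]
First solve x = (I − A)⁻¹ d = adj(I−A)·d / det(I−A); in particular x_2 = (0.1975·120 + 0.3450·360 + 0.2250·140) / 0.1180 = 179.40 / 0.1180 ≈ 1520.3390.
Intermediate flow from 1 to 2: z_12 = a_12 · x_2 = 0.20 × 179.40 / 0.1180 = 35.88 / 0.1180 ≈ 304.07.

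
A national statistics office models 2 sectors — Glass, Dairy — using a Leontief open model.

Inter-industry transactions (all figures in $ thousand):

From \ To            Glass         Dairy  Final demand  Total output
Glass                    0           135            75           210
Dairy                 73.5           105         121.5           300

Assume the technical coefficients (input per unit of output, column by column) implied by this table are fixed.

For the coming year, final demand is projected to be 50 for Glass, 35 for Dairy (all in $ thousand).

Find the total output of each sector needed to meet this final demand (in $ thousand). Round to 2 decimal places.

x_G = 97.97, x_D = 106.60

Technical coefficients a_ij = z_ij / X_j:
  a_GG = 0/210 = 0.00, a_DG = 73.5/210 = 0.35
  a_GD = 135/300 = 0.45, a_DD = 105/300 = 0.35
I − A =
  [   1.00    -0.45]
  [  -0.35     0.65]
det(I−A) = (1.00)(0.65) − (-0.45)(-0.35) = 0.4925
adj(I−A) = [[0.65, 0.45], [0.35, 1.00]]
(I − A)⁻¹ = adj(I−A) / det(I−A) ≈
  [   1.3198     0.9137]
  [   0.7107     2.0305]
x = (I − A)⁻¹ d = adj(I−A)·d / det(I−A), with det(I−A) = 0.4925:
  x_G = (0.65·50 + 0.45·35) / 0.4925 = 48.25 / 0.4925 ≈ 97.97
  x_D = (0.35·50 + 1.00·35) / 0.4925 = 52.50 / 0.4925 ≈ 106.60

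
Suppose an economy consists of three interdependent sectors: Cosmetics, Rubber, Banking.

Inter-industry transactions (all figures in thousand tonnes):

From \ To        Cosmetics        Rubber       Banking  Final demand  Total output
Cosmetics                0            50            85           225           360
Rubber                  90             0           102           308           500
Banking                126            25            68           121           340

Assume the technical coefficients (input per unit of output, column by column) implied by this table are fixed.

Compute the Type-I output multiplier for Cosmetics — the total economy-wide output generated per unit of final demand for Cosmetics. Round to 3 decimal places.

m_1 = 2.188

Technical coefficients a_ij = z_ij / X_j:
  a_11 = 0/360 = 0.00, a_21 = 90/360 = 0.25, a_31 = 126/360 = 0.35
  a_12 = 50/500 = 0.10, a_22 = 0/500 = 0.00, a_32 = 25/500 = 0.05
  a_13 = 85/340 = 0.25, a_23 = 102/340 = 0.30, a_33 = 68/340 = 0.20
I − A =
  [   1.00    -0.10    -0.25]
  [  -0.25     1.00    -0.30]
  [  -0.35    -0.05     0.80]
Cofactors of I−A, C_ij = (−1)^(i+j)·(minor ij) (rows/columns in the sector order above):
  C_11 = (1.00)(0.80) − (-0.30)(-0.05) = 0.7850
  C_12 = −[(-0.25)(0.80) − (-0.30)(-0.35)] = 0.3050
  C_13 = (-0.25)(-0.05) − (1.00)(-0.35) = 0.3625
  C_21 = −[(-0.10)(0.80) − (-0.25)(-0.05)] = 0.0925
  C_22 = (1.00)(0.80) − (-0.25)(-0.35) = 0.7125
  C_23 = −[(1.00)(-0.05) − (-0.10)(-0.35)] = 0.0850
  C_31 = (-0.10)(-0.30) − (-0.25)(1.00) = 0.2800
  C_32 = −[(1.00)(-0.30) − (-0.25)(-0.25)] = 0.3625
  C_33 = (1.00)(1.00) − (-0.10)(-0.25) = 0.9750
det(I−A) = Σ_j (I−A)_1j·C_1j = (1.00)(0.7850) + (-0.10)(0.3050) + (-0.25)(0.3625) = 0.663875
adj(I−A) = Cᵀ =
  [ 0.7850   0.0925   0.2800]
  [ 0.3050   0.7125   0.3625]
  [ 0.3625   0.0850   0.9750]
(I − A)⁻¹ = adj(I−A) / det(I−A) ≈
  [   1.1825     0.1393     0.4218]
  [   0.4594     1.0732     0.5460]
  [   0.5460     0.1280     1.4686]
The output multiplier for sector j is the column-j sum of the Leontief inverse (I − A)⁻¹ = adj(I−A) / det(I−A).
Column 1 of adj(I−A): (0.7850, 0.3050, 0.3625); det(I−A) = 0.663875.
m_1 = (0.7850 + 0.3050 + 0.3625) / 0.663875 = 1.4525 / 0.663875 ≈ 2.188.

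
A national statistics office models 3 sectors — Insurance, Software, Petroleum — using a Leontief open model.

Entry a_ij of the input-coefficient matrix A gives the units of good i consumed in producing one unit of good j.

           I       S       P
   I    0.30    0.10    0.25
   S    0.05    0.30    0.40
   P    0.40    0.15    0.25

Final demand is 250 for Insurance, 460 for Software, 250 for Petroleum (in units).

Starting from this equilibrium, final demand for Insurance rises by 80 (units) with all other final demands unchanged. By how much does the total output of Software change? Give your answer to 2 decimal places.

I − A =
  [   0.70    -0.10    -0.25]
  [  -0.05     0.70    -0.40]
  [  -0.40    -0.15     0.75]
Cofactors of I−A, C_ij = (−1)^(i+j)·(minor ij) (rows/columns in the sector order above):
  C_11 = (0.70)(0.75) − (-0.40)(-0.15) = 0.4650
  C_12 = −[(-0.05)(0.75) − (-0.40)(-0.40)] = 0.1975
  C_13 = (-0.05)(-0.15) − (0.70)(-0.40) = 0.2875
  C_21 = −[(-0.10)(0.75) − (-0.25)(-0.15)] = 0.1125
  C_22 = (0.70)(0.75) − (-0.25)(-0.40) = 0.4250
  C_23 = −[(0.70)(-0.15) − (-0.10)(-0.40)] = 0.1450
  C_31 = (-0.10)(-0.40) − (-0.25)(0.70) = 0.2150
  C_32 = −[(0.70)(-0.40) − (-0.25)(-0.05)] = 0.2925
  C_33 = (0.70)(0.70) − (-0.10)(-0.05) = 0.4850
det(I−A) = Σ_j (I−A)_1j·C_1j = (0.70)(0.4650) + (-0.10)(0.1975) + (-0.25)(0.2875) = 0.233875
adj(I−A) = Cᵀ =
  [ 0.4650   0.1125   0.2150]
  [ 0.1975   0.4250   0.2925]
  [ 0.2875   0.1450   0.4850]
(I − A)⁻¹ = adj(I−A) / det(I−A) ≈
  [   1.9882     0.4810     0.9193]
  [   0.8445     1.8172     1.2507]
  [   1.2293     0.6200     2.0738]
Δx = (I − A)⁻¹ Δd with Δd having +80 in the Insurance component and 0 elsewhere.
So Δx_S = L_SI · (+80), where L_SI = adj(I−A)_SI / det(I−A) = 0.1975 / 0.233875.
Δx_S = 0.1975 × (+80) / 0.233875 = 15.80 / 0.233875 ≈ 67.56.

Δx_S = 67.56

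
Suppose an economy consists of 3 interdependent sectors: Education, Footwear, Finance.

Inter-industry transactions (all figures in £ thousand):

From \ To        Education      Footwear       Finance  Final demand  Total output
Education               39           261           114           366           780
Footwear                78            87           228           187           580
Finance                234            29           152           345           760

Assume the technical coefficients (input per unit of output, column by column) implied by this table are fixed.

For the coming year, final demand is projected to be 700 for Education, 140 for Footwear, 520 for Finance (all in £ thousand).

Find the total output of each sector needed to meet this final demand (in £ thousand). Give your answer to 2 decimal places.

Technical coefficients a_ij = z_ij / X_j:
  a_11 = 39/780 = 0.05, a_21 = 78/780 = 0.10, a_31 = 234/780 = 0.30
  a_12 = 261/580 = 0.45, a_22 = 87/580 = 0.15, a_32 = 29/580 = 0.05
  a_13 = 114/760 = 0.15, a_23 = 228/760 = 0.30, a_33 = 152/760 = 0.20
I − A =
  [   0.95    -0.45    -0.15]
  [  -0.10     0.85    -0.30]
  [  -0.30    -0.05     0.80]
Cofactors of I−A, C_ij = (−1)^(i+j)·(minor ij) (rows/columns in the sector order above):
  C_11 = (0.85)(0.80) − (-0.30)(-0.05) = 0.6650
  C_12 = −[(-0.10)(0.80) − (-0.30)(-0.30)] = 0.1700
  C_13 = (-0.10)(-0.05) − (0.85)(-0.30) = 0.2600
  C_21 = −[(-0.45)(0.80) − (-0.15)(-0.05)] = 0.3675
  C_22 = (0.95)(0.80) − (-0.15)(-0.30) = 0.7150
  C_23 = −[(0.95)(-0.05) − (-0.45)(-0.30)] = 0.1825
  C_31 = (-0.45)(-0.30) − (-0.15)(0.85) = 0.2625
  C_32 = −[(0.95)(-0.30) − (-0.15)(-0.10)] = 0.3000
  C_33 = (0.95)(0.85) − (-0.45)(-0.10) = 0.7625
det(I−A) = Σ_j (I−A)_1j·C_1j = (0.95)(0.6650) + (-0.45)(0.1700) + (-0.15)(0.2600) = 0.51625
adj(I−A) = Cᵀ =
  [ 0.6650   0.3675   0.2625]
  [ 0.1700   0.7150   0.3000]
  [ 0.2600   0.1825   0.7625]
(I − A)⁻¹ = adj(I−A) / det(I−A) ≈
  [   1.2881     0.7119     0.5085]
  [   0.3293     1.3850     0.5811]
  [   0.5036     0.3535     1.4770]
x = (I − A)⁻¹ d = adj(I−A)·d / det(I−A), with det(I−A) = 0.51625:
  x_1 = (0.6650·700 + 0.3675·140 + 0.2625·520) / 0.51625 = 653.45 / 0.51625 ≈ 1265.76
  x_2 = (0.1700·700 + 0.7150·140 + 0.3000·520) / 0.51625 = 375.10 / 0.51625 ≈ 726.59
  x_3 = (0.2600·700 + 0.1825·140 + 0.7625·520) / 0.51625 = 604.05 / 0.51625 ≈ 1170.07

x_1 = 1265.76, x_2 = 726.59, x_3 = 1170.07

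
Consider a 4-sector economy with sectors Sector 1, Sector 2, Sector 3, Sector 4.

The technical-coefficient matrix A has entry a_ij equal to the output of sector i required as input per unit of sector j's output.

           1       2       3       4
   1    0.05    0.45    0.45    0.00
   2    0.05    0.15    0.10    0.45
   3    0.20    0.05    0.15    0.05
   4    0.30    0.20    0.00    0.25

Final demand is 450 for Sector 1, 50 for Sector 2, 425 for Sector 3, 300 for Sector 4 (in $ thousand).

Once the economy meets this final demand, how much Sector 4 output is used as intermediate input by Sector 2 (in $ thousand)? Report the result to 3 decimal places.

I − A =
  [   0.95    -0.45    -0.45     0.00]
  [  -0.05     0.85    -0.10    -0.45]
  [  -0.20    -0.05     0.85    -0.05]
  [  -0.30    -0.20     0.00     0.75]
Compute the cofactors C_ij = (−1)^(i+j)·(3×3 minor ij) of I−A; the adjugate is their transpose:
adj(I−A) = Cᵀ =
  [ 0.460625   0.308250   0.280125   0.203625]
  [ 0.163125   0.531375   0.148875   0.328750]
  [ 0.131375   0.119375   0.442500   0.101125]
  [ 0.227750   0.265000   0.151750   0.575875]
det(I−A) = Σ_j (I−A)_1j·C_1j = (0.95)(0.460625) + (-0.45)(0.163125) + (-0.45)(0.131375) + (0.00)(0.227750) = 0.30506875
(I − A)⁻¹ = adj(I−A) / det(I−A) ≈
  [   1.5099     1.0104     0.9182     0.6675]
  [   0.5347     1.7418     0.4880     1.0776]
  [   0.4306     0.3913     1.4505     0.3315]
  [   0.7466     0.8687     0.4974     1.8877]
First solve x = (I − A)⁻¹ d = adj(I−A)·d / det(I−A); in particular x_2 = (0.163125·450 + 0.531375·50 + 0.148875·425 + 0.328750·300) / 0.30506875 = 261.871875 / 0.30506875 ≈ 858.40282.
Intermediate flow from 4 to 2: z_42 = a_42 · x_2 = 0.20 × 261.871875 / 0.30506875 = 52.374375 / 0.30506875 ≈ 171.681.

z_42 = 171.681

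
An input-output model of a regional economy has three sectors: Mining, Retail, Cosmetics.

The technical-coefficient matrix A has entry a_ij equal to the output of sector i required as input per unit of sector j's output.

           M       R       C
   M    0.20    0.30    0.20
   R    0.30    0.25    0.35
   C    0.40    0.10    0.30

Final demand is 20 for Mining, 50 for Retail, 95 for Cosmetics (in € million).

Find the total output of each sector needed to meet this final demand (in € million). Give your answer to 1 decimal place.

I − A =
  [   0.80    -0.30    -0.20]
  [  -0.30     0.75    -0.35]
  [  -0.40    -0.10     0.70]
Cofactors of I−A, C_ij = (−1)^(i+j)·(minor ij) (rows/columns in the sector order above):
  C_11 = (0.75)(0.70) − (-0.35)(-0.10) = 0.4900
  C_12 = −[(-0.30)(0.70) − (-0.35)(-0.40)] = 0.3500
  C_13 = (-0.30)(-0.10) − (0.75)(-0.40) = 0.3300
  C_21 = −[(-0.30)(0.70) − (-0.20)(-0.10)] = 0.2300
  C_22 = (0.80)(0.70) − (-0.20)(-0.40) = 0.4800
  C_23 = −[(0.80)(-0.10) − (-0.30)(-0.40)] = 0.2000
  C_31 = (-0.30)(-0.35) − (-0.20)(0.75) = 0.2550
  C_32 = −[(0.80)(-0.35) − (-0.20)(-0.30)] = 0.3400
  C_33 = (0.80)(0.75) − (-0.30)(-0.30) = 0.5100
det(I−A) = Σ_j (I−A)_1j·C_1j = (0.80)(0.4900) + (-0.30)(0.3500) + (-0.20)(0.3300) = 0.2210
adj(I−A) = Cᵀ =
  [ 0.4900   0.2300   0.2550]
  [ 0.3500   0.4800   0.3400]
  [ 0.3300   0.2000   0.5100]
(I − A)⁻¹ = adj(I−A) / det(I−A) ≈
  [   2.2172     1.0407     1.1538]
  [   1.5837     2.1719     1.5385]
  [   1.4932     0.9050     2.3077]
x = (I − A)⁻¹ d = adj(I−A)·d / det(I−A), with det(I−A) = 0.2210:
  x_M = (0.4900·20 + 0.2300·50 + 0.2550·95) / 0.2210 = 45.525 / 0.2210 ≈ 206.0
  x_R = (0.3500·20 + 0.4800·50 + 0.3400·95) / 0.2210 = 63.30 / 0.2210 ≈ 286.4
  x_C = (0.3300·20 + 0.2000·50 + 0.5100·95) / 0.2210 = 65.05 / 0.2210 ≈ 294.3

x_M = 206.0, x_R = 286.4, x_C = 294.3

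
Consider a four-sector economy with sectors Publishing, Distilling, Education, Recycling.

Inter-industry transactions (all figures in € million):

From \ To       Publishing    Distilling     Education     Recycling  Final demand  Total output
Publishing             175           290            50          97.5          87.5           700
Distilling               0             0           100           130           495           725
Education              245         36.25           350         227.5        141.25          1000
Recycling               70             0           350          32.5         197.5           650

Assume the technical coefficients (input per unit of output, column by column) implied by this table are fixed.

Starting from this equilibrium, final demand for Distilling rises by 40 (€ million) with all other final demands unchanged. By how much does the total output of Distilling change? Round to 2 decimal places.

Δx_D = 44.97

Technical coefficients a_ij = z_ij / X_j:
  a_PP = 175/700 = 0.25, a_DP = 0/700 = 0.00, a_EP = 245/700 = 0.35, a_RP = 70/700 = 0.10
  a_PD = 290/725 = 0.40, a_DD = 0/725 = 0.00, a_ED = 36.25/725 = 0.05, a_RD = 0/725 = 0.00
  a_PE = 50/1000 = 0.05, a_DE = 100/1000 = 0.10, a_EE = 350/1000 = 0.35, a_RE = 350/1000 = 0.35
  a_PR = 97.5/650 = 0.15, a_DR = 130/650 = 0.20, a_ER = 227.5/650 = 0.35, a_RR = 32.5/650 = 0.05
I − A =
  [   0.75    -0.40    -0.05    -0.15]
  [   0.00     1.00    -0.10    -0.20]
  [  -0.35    -0.05     0.65    -0.35]
  [  -0.10     0.00    -0.35     0.95]
Compute the cofactors C_ij = (−1)^(i+j)·(3×3 minor ij) of I−A; the adjugate is their transpose:
adj(I−A) = Cᵀ =
  [ 0.486750   0.203000   0.166000   0.180750]
  [ 0.074250   0.324750   0.123250   0.125500]
  [ 0.368500   0.181875   0.689500   0.350500]
  [ 0.187000   0.088375   0.271500   0.452250]
det(I−A) = Σ_j (I−A)_1j·C_1j = (0.75)(0.486750) + (-0.40)(0.074250) + (-0.05)(0.368500) + (-0.15)(0.187000) = 0.2888875
(I − A)⁻¹ = adj(I−A) / det(I−A) ≈
  [   1.6849     0.7027     0.5746     0.6257]
  [   0.2570     1.1241     0.4266     0.4344]
  [   1.2756     0.6296     2.3867     1.2133]
  [   0.6473     0.3059     0.9398     1.5655]
Δx = (I − A)⁻¹ Δd with Δd having +40 in the Distilling component and 0 elsewhere.
So Δx_D = L_DD · (+40), where L_DD = adj(I−A)_DD / det(I−A) = 0.324750 / 0.2888875.
Δx_D = 0.324750 × (+40) / 0.2888875 = 12.99 / 0.2888875 ≈ 44.97.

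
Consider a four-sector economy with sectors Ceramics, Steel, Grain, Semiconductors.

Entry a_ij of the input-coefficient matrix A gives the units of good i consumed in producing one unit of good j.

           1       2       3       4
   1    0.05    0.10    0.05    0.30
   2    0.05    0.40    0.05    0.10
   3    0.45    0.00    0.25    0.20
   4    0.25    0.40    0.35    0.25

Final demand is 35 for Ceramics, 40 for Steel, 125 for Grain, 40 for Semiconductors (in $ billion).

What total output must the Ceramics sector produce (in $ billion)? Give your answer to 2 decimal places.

I − A =
  [   0.95    -0.10    -0.05    -0.30]
  [  -0.05     0.60    -0.05    -0.10]
  [  -0.45     0.00     0.75    -0.20]
  [  -0.25    -0.40    -0.35     0.75]
Compute the cofactors C_ij = (−1)^(i+j)·(3×3 minor ij) of I−A; the adjugate is their transpose:
adj(I−A) = Cᵀ =
  [ 0.26150   0.14325   0.09675   0.14950]
  [ 0.07850   0.34500   0.07350   0.09700]
  [ 0.21850   0.16875   0.33225   0.19850]
  [ 0.23100   0.31050   0.22650   0.40800]
det(I−A) = Σ_j (I−A)_1j·C_1j = (0.95)(0.26150) + (-0.10)(0.07850) + (-0.05)(0.21850) + (-0.30)(0.23100) = 0.16035
(I − A)⁻¹ = adj(I−A) / det(I−A) ≈
  [   1.6308     0.8934     0.6034     0.9323]
  [   0.4896     2.1515     0.4584     0.6049]
  [   1.3626     1.0524     2.0720     1.2379]
  [   1.4406     1.9364     1.4125     2.5444]
x = (I − A)⁻¹ d = adj(I−A)·d / det(I−A), with det(I−A) = 0.16035:
  x_1 = (0.26150·35 + 0.14325·40 + 0.09675·125 + 0.14950·40) / 0.16035 = 32.95625 / 0.16035 ≈ 205.53
  x_2 = (0.07850·35 + 0.34500·40 + 0.07350·125 + 0.09700·40) / 0.16035 = 29.615 / 0.16035 ≈ 184.69
  x_3 = (0.21850·35 + 0.16875·40 + 0.33225·125 + 0.19850·40) / 0.16035 = 63.86875 / 0.16035 ≈ 398.31
  x_4 = (0.23100·35 + 0.31050·40 + 0.22650·125 + 0.40800·40) / 0.16035 = 65.1375 / 0.16035 ≈ 406.22

x_1 = 205.53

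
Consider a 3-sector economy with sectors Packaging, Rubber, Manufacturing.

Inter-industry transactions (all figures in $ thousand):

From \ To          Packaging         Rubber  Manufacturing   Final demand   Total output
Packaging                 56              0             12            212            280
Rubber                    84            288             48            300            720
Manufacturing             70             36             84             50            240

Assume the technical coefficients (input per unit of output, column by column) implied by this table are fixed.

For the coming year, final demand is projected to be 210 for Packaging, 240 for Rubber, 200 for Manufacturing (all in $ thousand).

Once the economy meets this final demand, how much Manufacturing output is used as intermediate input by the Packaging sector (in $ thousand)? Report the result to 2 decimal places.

z_31 = 73.03

Technical coefficients a_ij = z_ij / X_j:
  a_11 = 56/280 = 0.20, a_21 = 84/280 = 0.30, a_31 = 70/280 = 0.25
  a_12 = 0/720 = 0.00, a_22 = 288/720 = 0.40, a_32 = 36/720 = 0.05
  a_13 = 12/240 = 0.05, a_23 = 48/240 = 0.20, a_33 = 84/240 = 0.35
I − A =
  [   0.80     0.00    -0.05]
  [  -0.30     0.60    -0.20]
  [  -0.25    -0.05     0.65]
Cofactors of I−A, C_ij = (−1)^(i+j)·(minor ij) (rows/columns in the sector order above):
  C_11 = (0.60)(0.65) − (-0.20)(-0.05) = 0.3800
  C_12 = −[(-0.30)(0.65) − (-0.20)(-0.25)] = 0.2450
  C_13 = (-0.30)(-0.05) − (0.60)(-0.25) = 0.1650
  C_21 = −[(0.00)(0.65) − (-0.05)(-0.05)] = 0.0025
  C_22 = (0.80)(0.65) − (-0.05)(-0.25) = 0.5075
  C_23 = −[(0.80)(-0.05) − (0.00)(-0.25)] = 0.0400
  C_31 = (0.00)(-0.20) − (-0.05)(0.60) = 0.0300
  C_32 = −[(0.80)(-0.20) − (-0.05)(-0.30)] = 0.1750
  C_33 = (0.80)(0.60) − (0.00)(-0.30) = 0.4800
det(I−A) = Σ_j (I−A)_1j·C_1j = (0.80)(0.3800) + (0.00)(0.2450) + (-0.05)(0.1650) = 0.29575
adj(I−A) = Cᵀ =
  [ 0.3800   0.0025   0.0300]
  [ 0.2450   0.5075   0.1750]
  [ 0.1650   0.0400   0.4800]
(I − A)⁻¹ = adj(I−A) / det(I−A) ≈
  [   1.2849     0.0085     0.1014]
  [   0.8284     1.7160     0.5917]
  [   0.5579     0.1352     1.6230]
First solve x = (I − A)⁻¹ d = adj(I−A)·d / det(I−A); in particular x_1 = (0.3800·210 + 0.0025·240 + 0.0300·200) / 0.29575 = 86.40 / 0.29575 ≈ 292.1386.
Intermediate flow from 3 to 1: z_31 = a_31 · x_1 = 0.25 × 86.40 / 0.29575 = 21.60 / 0.29575 ≈ 73.03.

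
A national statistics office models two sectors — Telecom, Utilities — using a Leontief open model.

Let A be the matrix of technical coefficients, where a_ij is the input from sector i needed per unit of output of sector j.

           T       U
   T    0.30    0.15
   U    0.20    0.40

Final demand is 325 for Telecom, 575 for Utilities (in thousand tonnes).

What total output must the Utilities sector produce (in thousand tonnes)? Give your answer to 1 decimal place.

I − A =
  [   0.70    -0.15]
  [  -0.20     0.60]
det(I−A) = (0.70)(0.60) − (-0.15)(-0.20) = 0.3900
adj(I−A) = [[0.60, 0.15], [0.20, 0.70]]
(I − A)⁻¹ = adj(I−A) / det(I−A) ≈
  [   1.5385     0.3846]
  [   0.5128     1.7949]
x = (I − A)⁻¹ d = adj(I−A)·d / det(I−A), with det(I−A) = 0.3900:
  x_T = (0.60·325 + 0.15·575) / 0.3900 = 281.25 / 0.3900 ≈ 721.2
  x_U = (0.20·325 + 0.70·575) / 0.3900 = 467.50 / 0.3900 ≈ 1198.7

x_U = 1198.7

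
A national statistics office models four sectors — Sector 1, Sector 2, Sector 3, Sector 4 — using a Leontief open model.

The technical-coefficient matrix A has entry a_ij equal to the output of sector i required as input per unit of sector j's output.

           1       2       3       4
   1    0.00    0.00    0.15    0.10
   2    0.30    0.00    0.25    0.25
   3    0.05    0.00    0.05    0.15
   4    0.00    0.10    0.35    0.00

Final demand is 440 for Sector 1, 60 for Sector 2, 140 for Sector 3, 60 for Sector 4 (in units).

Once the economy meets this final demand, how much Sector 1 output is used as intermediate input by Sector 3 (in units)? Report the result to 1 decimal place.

z_13 = 29.7

I − A =
  [   1.00     0.00    -0.15    -0.10]
  [  -0.30     1.00    -0.25    -0.25]
  [  -0.05     0.00     0.95    -0.15]
  [   0.00    -0.10    -0.35     1.00]
Compute the cofactors C_ij = (−1)^(i+j)·(3×3 minor ij) of I−A; the adjugate is their transpose:
adj(I−A) = Cᵀ =
  [ 0.870000   0.011750   0.183750   0.117500]
  [ 0.286125   0.888250   0.393000   0.309625]
  [ 0.053250   0.015500   0.972000   0.155000]
  [ 0.047250   0.094250   0.379500   0.942500]
det(I−A) = Σ_j (I−A)_1j·C_1j = (1.00)(0.870000) + (0.00)(0.286125) + (-0.15)(0.053250) + (-0.10)(0.047250) = 0.8572875
(I − A)⁻¹ = adj(I−A) / det(I−A) ≈
  [   1.0148     0.0137     0.2143     0.1371]
  [   0.3338     1.0361     0.4584     0.3612]
  [   0.0621     0.0181     1.1338     0.1808]
  [   0.0551     0.1099     0.4427     1.0994]
First solve x = (I − A)⁻¹ d = adj(I−A)·d / det(I−A); in particular x_3 = (0.053250·440 + 0.015500·60 + 0.972000·140 + 0.155000·60) / 0.8572875 = 169.74 / 0.8572875 ≈ 197.997.
Intermediate flow from 1 to 3: z_13 = a_13 · x_3 = 0.15 × 169.74 / 0.8572875 = 25.461 / 0.8572875 ≈ 29.7.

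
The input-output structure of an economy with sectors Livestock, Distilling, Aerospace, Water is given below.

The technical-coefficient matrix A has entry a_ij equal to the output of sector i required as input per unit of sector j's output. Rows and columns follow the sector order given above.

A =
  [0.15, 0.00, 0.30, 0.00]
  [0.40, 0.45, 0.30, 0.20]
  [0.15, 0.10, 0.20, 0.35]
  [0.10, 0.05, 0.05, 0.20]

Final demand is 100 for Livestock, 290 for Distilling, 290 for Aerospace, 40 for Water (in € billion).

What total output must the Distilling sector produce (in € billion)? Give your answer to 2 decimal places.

x_2 = 1233.92

I − A =
  [   0.85     0.00    -0.30     0.00]
  [  -0.40     0.55    -0.30    -0.20]
  [  -0.15    -0.10     0.80    -0.35]
  [  -0.10    -0.05    -0.05     0.80]
Compute the cofactors C_ij = (−1)^(i+j)·(3×3 minor ij) of I−A; the adjugate is their transpose:
adj(I−A) = Cᵀ =
  [ 0.304125   0.029250   0.129000   0.063750]
  [ 0.313000   0.482625   0.314500   0.258250]
  [ 0.124750   0.082875   0.365500   0.180625]
  [ 0.065375   0.039000   0.058625   0.311750]
det(I−A) = Σ_j (I−A)_1j·C_1j = (0.85)(0.304125) + (0.00)(0.313000) + (-0.30)(0.124750) + (0.00)(0.065375) = 0.22108125
(I − A)⁻¹ = adj(I−A) / det(I−A) ≈
  [   1.3756     0.1323     0.5835     0.2884]
  [   1.4158     2.1830     1.4226     1.1681]
  [   0.5643     0.3749     1.6532     0.8170]
  [   0.2957     0.1764     0.2652     1.4101]
x = (I − A)⁻¹ d = adj(I−A)·d / det(I−A), with det(I−A) = 0.22108125:
  x_1 = (0.304125·100 + 0.029250·290 + 0.129000·290 + 0.063750·40) / 0.22108125 = 78.855 / 0.22108125 ≈ 356.68
  x_2 = (0.313000·100 + 0.482625·290 + 0.314500·290 + 0.258250·40) / 0.22108125 = 272.79625 / 0.22108125 ≈ 1233.92
  x_3 = (0.124750·100 + 0.082875·290 + 0.365500·290 + 0.180625·40) / 0.22108125 = 149.72875 / 0.22108125 ≈ 677.26
  x_4 = (0.065375·100 + 0.039000·290 + 0.058625·290 + 0.311750·40) / 0.22108125 = 47.31875 / 0.22108125 ≈ 214.03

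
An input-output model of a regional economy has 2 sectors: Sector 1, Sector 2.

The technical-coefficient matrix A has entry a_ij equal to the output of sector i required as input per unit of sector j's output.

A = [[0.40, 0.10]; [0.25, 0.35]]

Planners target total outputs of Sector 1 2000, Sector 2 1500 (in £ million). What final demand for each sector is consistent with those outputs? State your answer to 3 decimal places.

I − A =
  [   0.60    -0.10]
  [  -0.25     0.65]
d = (I − A) x:
  d_1 = (+0.60)·2000 + (-0.10)·1500 = 1050.000
  d_2 = (-0.25)·2000 + (+0.65)·1500 = 475.000

d_1 = 1050.000, d_2 = 475.000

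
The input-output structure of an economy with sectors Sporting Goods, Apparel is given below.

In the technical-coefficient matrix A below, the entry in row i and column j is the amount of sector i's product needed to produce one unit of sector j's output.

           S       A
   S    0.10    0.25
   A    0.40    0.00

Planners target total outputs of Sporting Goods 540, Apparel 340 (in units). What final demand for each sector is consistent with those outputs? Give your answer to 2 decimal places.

d_S = 401.00, d_A = 124.00

I − A =
  [   0.90    -0.25]
  [  -0.40     1.00]
d = (I − A) x:
  d_S = (+0.90)·540 + (-0.25)·340 = 401.00
  d_A = (-0.40)·540 + (+1.00)·340 = 124.00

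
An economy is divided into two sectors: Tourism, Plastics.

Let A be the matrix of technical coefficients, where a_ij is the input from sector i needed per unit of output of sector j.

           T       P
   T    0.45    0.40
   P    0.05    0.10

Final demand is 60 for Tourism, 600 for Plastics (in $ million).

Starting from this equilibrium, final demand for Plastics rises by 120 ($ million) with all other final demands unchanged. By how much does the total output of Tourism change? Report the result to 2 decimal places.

I − A =
  [   0.55    -0.40]
  [  -0.05     0.90]
det(I−A) = (0.55)(0.90) − (-0.40)(-0.05) = 0.4750
adj(I−A) = [[0.90, 0.40], [0.05, 0.55]]
(I − A)⁻¹ = adj(I−A) / det(I−A) ≈
  [   1.8947     0.8421]
  [   0.1053     1.1579]
Δx = (I − A)⁻¹ Δd with Δd having +120 in the Plastics component and 0 elsewhere.
So Δx_T = L_TP · (+120), where L_TP = adj(I−A)_TP / det(I−A) = 0.40 / 0.4750.
Δx_T = 0.40 × (+120) / 0.4750 = 48.00 / 0.4750 ≈ 101.05.

Δx_T = 101.05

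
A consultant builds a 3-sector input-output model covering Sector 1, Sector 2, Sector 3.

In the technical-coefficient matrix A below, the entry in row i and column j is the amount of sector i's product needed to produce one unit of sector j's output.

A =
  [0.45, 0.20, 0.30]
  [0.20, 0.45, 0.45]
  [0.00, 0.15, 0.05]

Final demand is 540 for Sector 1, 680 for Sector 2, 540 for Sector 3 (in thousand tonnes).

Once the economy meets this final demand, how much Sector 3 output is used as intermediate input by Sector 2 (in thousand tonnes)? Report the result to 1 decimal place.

I − A =
  [   0.55    -0.20    -0.30]
  [  -0.20     0.55    -0.45]
  [   0.00    -0.15     0.95]
Cofactors of I−A, C_ij = (−1)^(i+j)·(minor ij) (rows/columns in the sector order above):
  C_11 = (0.55)(0.95) − (-0.45)(-0.15) = 0.4550
  C_12 = −[(-0.20)(0.95) − (-0.45)(0.00)] = 0.1900
  C_13 = (-0.20)(-0.15) − (0.55)(0.00) = 0.0300
  C_21 = −[(-0.20)(0.95) − (-0.30)(-0.15)] = 0.2350
  C_22 = (0.55)(0.95) − (-0.30)(0.00) = 0.5225
  C_23 = −[(0.55)(-0.15) − (-0.20)(0.00)] = 0.0825
  C_31 = (-0.20)(-0.45) − (-0.30)(0.55) = 0.2550
  C_32 = −[(0.55)(-0.45) − (-0.30)(-0.20)] = 0.3075
  C_33 = (0.55)(0.55) − (-0.20)(-0.20) = 0.2625
det(I−A) = Σ_j (I−A)_1j·C_1j = (0.55)(0.4550) + (-0.20)(0.1900) + (-0.30)(0.0300) = 0.20325
adj(I−A) = Cᵀ =
  [ 0.4550   0.2350   0.2550]
  [ 0.1900   0.5225   0.3075]
  [ 0.0300   0.0825   0.2625]
(I − A)⁻¹ = adj(I−A) / det(I−A) ≈
  [   2.2386     1.1562     1.2546]
  [   0.9348     2.5707     1.5129]
  [   0.1476     0.4059     1.2915]
First solve x = (I − A)⁻¹ d = adj(I−A)·d / det(I−A); in particular x_2 = (0.1900·540 + 0.5225·680 + 0.3075·540) / 0.20325 = 623.95 / 0.20325 ≈ 3069.865.
Intermediate flow from 3 to 2: z_32 = a_32 · x_2 = 0.15 × 623.95 / 0.20325 = 93.5925 / 0.20325 ≈ 460.5.

z_32 = 460.5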